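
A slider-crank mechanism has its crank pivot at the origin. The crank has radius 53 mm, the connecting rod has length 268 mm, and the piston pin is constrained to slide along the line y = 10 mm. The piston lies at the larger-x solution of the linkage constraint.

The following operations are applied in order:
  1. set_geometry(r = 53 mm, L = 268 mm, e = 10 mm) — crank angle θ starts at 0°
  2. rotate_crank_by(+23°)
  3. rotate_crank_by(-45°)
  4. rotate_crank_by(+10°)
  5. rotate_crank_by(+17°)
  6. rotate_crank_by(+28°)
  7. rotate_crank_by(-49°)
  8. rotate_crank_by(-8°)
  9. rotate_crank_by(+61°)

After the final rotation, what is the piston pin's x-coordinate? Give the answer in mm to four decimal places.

set_geometry: r = 53 mm, L = 268 mm, e = 10 mm; θ ← 0°
rotate_crank_by(+23°): θ ← 0° +23° = 23°
rotate_crank_by(-45°): θ ← 23° -45° = -22°
rotate_crank_by(+10°): θ ← -22° +10° = -12°
rotate_crank_by(+17°): θ ← -12° +17° = 5°
rotate_crank_by(+28°): θ ← 5° +28° = 33°
rotate_crank_by(-49°): θ ← 33° -49° = -16°
rotate_crank_by(-8°): θ ← -16° -8° = -24°
rotate_crank_by(+61°): θ ← -24° +61° = 37°
crank pin P = (r cos θ, r sin θ) = (42.327682, 31.896196)
h = r sin θ − e = 31.896196 − 10 = 21.896196
x = r cos θ + √(L² − h²) = 42.327682 + √(71824.0 − 479.4434) = 42.327682 + 267.104018 = 309.431700

309.4317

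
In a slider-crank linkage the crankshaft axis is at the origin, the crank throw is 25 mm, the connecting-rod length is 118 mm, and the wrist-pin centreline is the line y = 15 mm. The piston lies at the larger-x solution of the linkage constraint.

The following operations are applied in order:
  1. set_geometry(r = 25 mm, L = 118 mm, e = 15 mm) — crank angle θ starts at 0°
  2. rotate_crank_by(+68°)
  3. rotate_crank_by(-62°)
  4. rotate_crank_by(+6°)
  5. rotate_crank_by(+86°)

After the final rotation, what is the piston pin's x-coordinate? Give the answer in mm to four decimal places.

set_geometry: r = 25 mm, L = 118 mm, e = 15 mm; θ ← 0°
rotate_crank_by(+68°): θ ← 0° +68° = 68°
rotate_crank_by(-62°): θ ← 68° -62° = 6°
rotate_crank_by(+6°): θ ← 6° +6° = 12°
rotate_crank_by(+86°): θ ← 12° +86° = 98°
crank pin P = (r cos θ, r sin θ) = (-3.479328, 24.756702)
h = r sin θ − e = 24.756702 − 15 = 9.756702
x = r cos θ + √(L² − h²) = -3.479328 + √(13924.0 − 95.1932) = -3.479328 + 117.595947 = 114.116620

114.1166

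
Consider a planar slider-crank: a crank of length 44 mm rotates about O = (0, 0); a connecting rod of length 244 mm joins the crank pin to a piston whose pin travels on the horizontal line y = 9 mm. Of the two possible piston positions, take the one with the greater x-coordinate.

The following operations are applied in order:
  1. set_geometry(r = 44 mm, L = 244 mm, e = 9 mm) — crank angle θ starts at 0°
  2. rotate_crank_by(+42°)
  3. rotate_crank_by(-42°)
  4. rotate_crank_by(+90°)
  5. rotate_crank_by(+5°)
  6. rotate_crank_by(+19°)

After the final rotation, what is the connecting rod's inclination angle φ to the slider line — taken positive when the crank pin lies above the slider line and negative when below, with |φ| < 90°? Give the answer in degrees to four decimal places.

set_geometry: r = 44 mm, L = 244 mm, e = 9 mm; θ ← 0°
rotate_crank_by(+42°): θ ← 0° +42° = 42°
rotate_crank_by(-42°): θ ← 42° -42° = 0°
rotate_crank_by(+90°): θ ← 0° +90° = 90°
rotate_crank_by(+5°): θ ← 90° +5° = 95°
rotate_crank_by(+19°): θ ← 95° +19° = 114°
crank pin P = (r cos θ, r sin θ) = (-17.896412, 40.196000)
h = r sin θ − e = 40.196000 − 9 = 31.196000
sin φ = h / L = 31.196000 / 244 = 0.12785246
φ = arcsin(0.12785246) = 7.345512°

7.3455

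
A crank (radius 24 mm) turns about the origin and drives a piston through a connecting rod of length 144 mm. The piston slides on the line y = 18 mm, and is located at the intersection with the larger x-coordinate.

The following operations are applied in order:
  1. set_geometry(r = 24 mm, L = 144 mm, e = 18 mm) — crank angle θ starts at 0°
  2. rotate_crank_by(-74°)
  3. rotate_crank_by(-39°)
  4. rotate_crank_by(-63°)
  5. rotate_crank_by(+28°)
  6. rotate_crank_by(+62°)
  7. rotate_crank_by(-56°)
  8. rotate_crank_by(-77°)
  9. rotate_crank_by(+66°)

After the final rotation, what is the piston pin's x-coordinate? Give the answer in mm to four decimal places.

set_geometry: r = 24 mm, L = 144 mm, e = 18 mm; θ ← 0°
rotate_crank_by(-74°): θ ← 0° -74° = -74°
rotate_crank_by(-39°): θ ← -74° -39° = -113°
rotate_crank_by(-63°): θ ← -113° -63° = -176°
rotate_crank_by(+28°): θ ← -176° +28° = -148°
rotate_crank_by(+62°): θ ← -148° +62° = -86°
rotate_crank_by(-56°): θ ← -86° -56° = -142°
rotate_crank_by(-77°): θ ← -142° -77° = -219°
rotate_crank_by(+66°): θ ← -219° +66° = -153°
crank pin P = (r cos θ, r sin θ) = (-21.384157, -10.895772)
h = r sin θ − e = -10.895772 − 18 = -28.895772
x = r cos θ + √(L² − h²) = -21.384157 + √(20736.0 − 834.9656) = -21.384157 + 141.071026 = 119.686869

119.6869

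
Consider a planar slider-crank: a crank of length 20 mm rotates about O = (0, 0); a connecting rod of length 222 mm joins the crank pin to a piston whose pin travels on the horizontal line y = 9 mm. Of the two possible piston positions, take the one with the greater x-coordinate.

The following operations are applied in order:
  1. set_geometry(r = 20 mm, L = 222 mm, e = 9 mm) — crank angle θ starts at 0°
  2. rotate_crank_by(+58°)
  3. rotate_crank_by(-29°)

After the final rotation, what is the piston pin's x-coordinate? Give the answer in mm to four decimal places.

239.4913

set_geometry: r = 20 mm, L = 222 mm, e = 9 mm; θ ← 0°
rotate_crank_by(+58°): θ ← 0° +58° = 58°
rotate_crank_by(-29°): θ ← 58° -29° = 29°
crank pin P = (r cos θ, r sin θ) = (17.492394, 9.696192)
h = r sin θ − e = 9.696192 − 9 = 0.696192
x = r cos θ + √(L² − h²) = 17.492394 + √(49284.0 − 0.4847) = 17.492394 + 221.998908 = 239.491303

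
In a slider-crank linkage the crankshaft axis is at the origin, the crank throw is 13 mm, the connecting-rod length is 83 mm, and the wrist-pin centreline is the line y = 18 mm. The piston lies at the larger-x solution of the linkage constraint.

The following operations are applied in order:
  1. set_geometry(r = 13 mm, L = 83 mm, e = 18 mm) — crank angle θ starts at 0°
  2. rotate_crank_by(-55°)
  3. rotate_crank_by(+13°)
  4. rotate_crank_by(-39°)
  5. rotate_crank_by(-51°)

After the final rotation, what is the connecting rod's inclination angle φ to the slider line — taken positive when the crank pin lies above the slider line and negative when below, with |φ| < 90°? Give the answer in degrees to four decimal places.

-19.4670

set_geometry: r = 13 mm, L = 83 mm, e = 18 mm; θ ← 0°
rotate_crank_by(-55°): θ ← 0° -55° = -55°
rotate_crank_by(+13°): θ ← -55° +13° = -42°
rotate_crank_by(-39°): θ ← -42° -39° = -81°
rotate_crank_by(-51°): θ ← -81° -51° = -132°
crank pin P = (r cos θ, r sin θ) = (-8.698698, -9.660883)
h = r sin θ − e = -9.660883 − 18 = -27.660883
sin φ = h / L = -27.660883 / 83 = -0.33326365
φ = arcsin(-0.33326365) = -19.466986°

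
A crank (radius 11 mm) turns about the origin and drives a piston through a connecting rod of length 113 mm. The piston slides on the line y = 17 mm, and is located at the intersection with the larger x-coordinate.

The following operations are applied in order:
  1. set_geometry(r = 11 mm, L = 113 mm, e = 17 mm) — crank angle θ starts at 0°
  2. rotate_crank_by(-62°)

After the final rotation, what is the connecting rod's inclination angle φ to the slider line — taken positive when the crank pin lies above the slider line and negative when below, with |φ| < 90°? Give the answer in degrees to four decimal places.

set_geometry: r = 11 mm, L = 113 mm, e = 17 mm; θ ← 0°
rotate_crank_by(-62°): θ ← 0° -62° = -62°
crank pin P = (r cos θ, r sin θ) = (5.164187, -9.712424)
h = r sin θ − e = -9.712424 − 17 = -26.712424
sin φ = h / L = -26.712424 / 113 = -0.23639313
φ = arcsin(-0.23639313) = -13.673757°

-13.6738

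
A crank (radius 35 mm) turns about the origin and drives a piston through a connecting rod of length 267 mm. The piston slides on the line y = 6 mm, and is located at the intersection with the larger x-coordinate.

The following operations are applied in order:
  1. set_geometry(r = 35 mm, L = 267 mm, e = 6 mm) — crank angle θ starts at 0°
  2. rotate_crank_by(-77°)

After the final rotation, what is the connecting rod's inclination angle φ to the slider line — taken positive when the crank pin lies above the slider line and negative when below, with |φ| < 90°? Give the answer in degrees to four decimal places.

set_geometry: r = 35 mm, L = 267 mm, e = 6 mm; θ ← 0°
rotate_crank_by(-77°): θ ← 0° -77° = -77°
crank pin P = (r cos θ, r sin θ) = (7.873287, -34.102952)
h = r sin θ − e = -34.102952 − 6 = -40.102952
sin φ = h / L = -40.102952 / 267 = -0.15019832
φ = arcsin(-0.15019832) = -8.638420°

-8.6384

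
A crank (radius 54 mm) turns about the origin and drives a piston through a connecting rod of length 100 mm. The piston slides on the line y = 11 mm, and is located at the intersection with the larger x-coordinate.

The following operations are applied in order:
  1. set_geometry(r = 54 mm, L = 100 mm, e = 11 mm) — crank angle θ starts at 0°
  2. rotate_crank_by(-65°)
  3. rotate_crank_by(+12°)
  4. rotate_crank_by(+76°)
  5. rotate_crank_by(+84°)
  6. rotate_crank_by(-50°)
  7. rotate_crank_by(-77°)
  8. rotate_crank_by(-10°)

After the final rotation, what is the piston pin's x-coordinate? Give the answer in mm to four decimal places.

139.2640

set_geometry: r = 54 mm, L = 100 mm, e = 11 mm; θ ← 0°
rotate_crank_by(-65°): θ ← 0° -65° = -65°
rotate_crank_by(+12°): θ ← -65° +12° = -53°
rotate_crank_by(+76°): θ ← -53° +76° = 23°
rotate_crank_by(+84°): θ ← 23° +84° = 107°
rotate_crank_by(-50°): θ ← 107° -50° = 57°
rotate_crank_by(-77°): θ ← 57° -77° = -20°
rotate_crank_by(-10°): θ ← -20° -10° = -30°
crank pin P = (r cos θ, r sin θ) = (46.765372, -27.000000)
h = r sin θ − e = -27.000000 − 11 = -38.000000
x = r cos θ + √(L² − h²) = 46.765372 + √(10000.0 − 1444.0000) = 46.765372 + 92.498649 = 139.264020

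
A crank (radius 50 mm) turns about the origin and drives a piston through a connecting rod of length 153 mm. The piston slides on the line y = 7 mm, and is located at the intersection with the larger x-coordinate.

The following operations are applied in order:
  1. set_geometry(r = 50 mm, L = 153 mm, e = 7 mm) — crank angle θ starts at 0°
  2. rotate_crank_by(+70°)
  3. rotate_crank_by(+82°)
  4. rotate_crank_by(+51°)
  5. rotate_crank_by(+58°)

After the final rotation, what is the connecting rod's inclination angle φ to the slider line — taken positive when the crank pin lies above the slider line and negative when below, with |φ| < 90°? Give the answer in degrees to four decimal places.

set_geometry: r = 50 mm, L = 153 mm, e = 7 mm; θ ← 0°
rotate_crank_by(+70°): θ ← 0° +70° = 70°
rotate_crank_by(+82°): θ ← 70° +82° = 152°
rotate_crank_by(+51°): θ ← 152° +51° = 203°
rotate_crank_by(+58°): θ ← 203° +58° = 261°
crank pin P = (r cos θ, r sin θ) = (-7.821723, -49.384417)
h = r sin θ − e = -49.384417 − 7 = -56.384417
sin φ = h / L = -56.384417 / 153 = -0.36852560
φ = arcsin(-0.36852560) = -21.624716°

-21.6247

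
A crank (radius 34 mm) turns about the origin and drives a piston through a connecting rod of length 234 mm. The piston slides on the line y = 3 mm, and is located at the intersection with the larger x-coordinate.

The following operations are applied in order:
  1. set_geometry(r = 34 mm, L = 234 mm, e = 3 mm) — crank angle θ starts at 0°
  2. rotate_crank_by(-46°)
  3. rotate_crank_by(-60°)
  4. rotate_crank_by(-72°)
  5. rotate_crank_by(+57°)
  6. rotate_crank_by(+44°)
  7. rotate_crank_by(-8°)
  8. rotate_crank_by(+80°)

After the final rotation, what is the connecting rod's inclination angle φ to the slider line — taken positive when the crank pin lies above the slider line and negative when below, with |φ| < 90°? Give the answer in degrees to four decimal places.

-1.4603

set_geometry: r = 34 mm, L = 234 mm, e = 3 mm; θ ← 0°
rotate_crank_by(-46°): θ ← 0° -46° = -46°
rotate_crank_by(-60°): θ ← -46° -60° = -106°
rotate_crank_by(-72°): θ ← -106° -72° = -178°
rotate_crank_by(+57°): θ ← -178° +57° = -121°
rotate_crank_by(+44°): θ ← -121° +44° = -77°
rotate_crank_by(-8°): θ ← -77° -8° = -85°
rotate_crank_by(+80°): θ ← -85° +80° = -5°
crank pin P = (r cos θ, r sin θ) = (33.870620, -2.963295)
h = r sin θ − e = -2.963295 − 3 = -5.963295
sin φ = h / L = -5.963295 / 234 = -0.02548417
φ = arcsin(-0.02548417) = -1.460293°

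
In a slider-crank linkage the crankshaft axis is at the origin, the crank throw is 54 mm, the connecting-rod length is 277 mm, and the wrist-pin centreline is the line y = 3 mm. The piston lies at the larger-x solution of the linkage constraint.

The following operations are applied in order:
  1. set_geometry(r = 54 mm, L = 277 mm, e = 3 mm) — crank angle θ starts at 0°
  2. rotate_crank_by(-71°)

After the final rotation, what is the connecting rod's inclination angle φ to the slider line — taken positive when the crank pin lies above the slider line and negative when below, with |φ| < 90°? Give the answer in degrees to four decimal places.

set_geometry: r = 54 mm, L = 277 mm, e = 3 mm; θ ← 0°
rotate_crank_by(-71°): θ ← 0° -71° = -71°
crank pin P = (r cos θ, r sin θ) = (17.580680, -51.058003)
h = r sin θ − e = -51.058003 − 3 = -54.058003
sin φ = h / L = -54.058003 / 277 = -0.19515525
φ = arcsin(-0.19515525) = -11.253793°

-11.2538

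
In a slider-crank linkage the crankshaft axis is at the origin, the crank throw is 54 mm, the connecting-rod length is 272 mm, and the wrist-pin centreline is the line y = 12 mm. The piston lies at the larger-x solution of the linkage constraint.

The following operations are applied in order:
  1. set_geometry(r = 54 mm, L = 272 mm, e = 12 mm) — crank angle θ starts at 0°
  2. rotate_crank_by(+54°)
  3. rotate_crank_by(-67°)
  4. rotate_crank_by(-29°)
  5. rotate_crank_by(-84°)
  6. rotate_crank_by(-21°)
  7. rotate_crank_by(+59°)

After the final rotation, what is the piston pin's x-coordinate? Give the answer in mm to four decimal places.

265.7640

set_geometry: r = 54 mm, L = 272 mm, e = 12 mm; θ ← 0°
rotate_crank_by(+54°): θ ← 0° +54° = 54°
rotate_crank_by(-67°): θ ← 54° -67° = -13°
rotate_crank_by(-29°): θ ← -13° -29° = -42°
rotate_crank_by(-84°): θ ← -42° -84° = -126°
rotate_crank_by(-21°): θ ← -126° -21° = -147°
rotate_crank_by(+59°): θ ← -147° +59° = -88°
crank pin P = (r cos θ, r sin θ) = (1.884573, -53.967105)
h = r sin θ − e = -53.967105 − 12 = -65.967105
x = r cos θ + √(L² − h²) = 1.884573 + √(73984.0 − 4351.6589) = 1.884573 + 263.879406 = 265.763979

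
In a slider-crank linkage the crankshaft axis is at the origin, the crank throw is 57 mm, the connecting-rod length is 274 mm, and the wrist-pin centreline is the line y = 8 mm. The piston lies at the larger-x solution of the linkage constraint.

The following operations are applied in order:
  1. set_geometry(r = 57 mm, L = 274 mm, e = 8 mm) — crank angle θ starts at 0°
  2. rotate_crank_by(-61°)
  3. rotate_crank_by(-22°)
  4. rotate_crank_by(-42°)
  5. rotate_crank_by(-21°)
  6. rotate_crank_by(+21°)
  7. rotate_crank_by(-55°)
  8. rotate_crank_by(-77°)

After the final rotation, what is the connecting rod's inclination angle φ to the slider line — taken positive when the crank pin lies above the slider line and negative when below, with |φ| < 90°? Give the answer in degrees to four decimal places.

set_geometry: r = 57 mm, L = 274 mm, e = 8 mm; θ ← 0°
rotate_crank_by(-61°): θ ← 0° -61° = -61°
rotate_crank_by(-22°): θ ← -61° -22° = -83°
rotate_crank_by(-42°): θ ← -83° -42° = -125°
rotate_crank_by(-21°): θ ← -125° -21° = -146°
rotate_crank_by(+21°): θ ← -146° +21° = -125°
rotate_crank_by(-55°): θ ← -125° -55° = -180°
rotate_crank_by(-77°): θ ← -180° -77° = -257°
crank pin P = (r cos θ, r sin θ) = (-12.822210, 55.539094)
h = r sin θ − e = 55.539094 − 8 = 47.539094
sin φ = h / L = 47.539094 / 274 = 0.17350034
φ = arcsin(0.17350034) = 9.991399°

9.9914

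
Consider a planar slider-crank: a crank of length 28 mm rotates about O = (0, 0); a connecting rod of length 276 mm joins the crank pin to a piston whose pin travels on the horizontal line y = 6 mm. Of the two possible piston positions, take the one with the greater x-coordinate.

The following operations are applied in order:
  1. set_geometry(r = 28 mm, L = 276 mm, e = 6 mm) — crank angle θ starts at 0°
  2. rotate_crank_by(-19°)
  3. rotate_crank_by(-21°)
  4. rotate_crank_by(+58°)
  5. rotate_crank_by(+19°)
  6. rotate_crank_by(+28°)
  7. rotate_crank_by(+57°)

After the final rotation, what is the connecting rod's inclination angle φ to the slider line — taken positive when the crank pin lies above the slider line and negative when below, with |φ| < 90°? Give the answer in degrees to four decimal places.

set_geometry: r = 28 mm, L = 276 mm, e = 6 mm; θ ← 0°
rotate_crank_by(-19°): θ ← 0° -19° = -19°
rotate_crank_by(-21°): θ ← -19° -21° = -40°
rotate_crank_by(+58°): θ ← -40° +58° = 18°
rotate_crank_by(+19°): θ ← 18° +19° = 37°
rotate_crank_by(+28°): θ ← 37° +28° = 65°
rotate_crank_by(+57°): θ ← 65° +57° = 122°
crank pin P = (r cos θ, r sin θ) = (-14.837739, 23.745347)
h = r sin θ − e = 23.745347 − 6 = 17.745347
sin φ = h / L = 17.745347 / 276 = 0.06429473
φ = arcsin(0.06429473) = 3.686360°

3.6864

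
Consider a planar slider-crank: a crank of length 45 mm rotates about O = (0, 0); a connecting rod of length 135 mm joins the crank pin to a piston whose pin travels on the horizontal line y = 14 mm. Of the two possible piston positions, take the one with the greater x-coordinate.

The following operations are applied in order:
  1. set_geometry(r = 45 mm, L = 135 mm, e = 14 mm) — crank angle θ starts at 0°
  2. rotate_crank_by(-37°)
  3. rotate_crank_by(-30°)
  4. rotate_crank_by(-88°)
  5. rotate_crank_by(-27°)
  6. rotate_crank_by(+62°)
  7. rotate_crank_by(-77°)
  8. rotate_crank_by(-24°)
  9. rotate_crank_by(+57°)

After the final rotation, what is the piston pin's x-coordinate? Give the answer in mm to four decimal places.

89.1360

set_geometry: r = 45 mm, L = 135 mm, e = 14 mm; θ ← 0°
rotate_crank_by(-37°): θ ← 0° -37° = -37°
rotate_crank_by(-30°): θ ← -37° -30° = -67°
rotate_crank_by(-88°): θ ← -67° -88° = -155°
rotate_crank_by(-27°): θ ← -155° -27° = -182°
rotate_crank_by(+62°): θ ← -182° +62° = -120°
rotate_crank_by(-77°): θ ← -120° -77° = -197°
rotate_crank_by(-24°): θ ← -197° -24° = -221°
rotate_crank_by(+57°): θ ← -221° +57° = -164°
crank pin P = (r cos θ, r sin θ) = (-43.256776, -12.403681)
h = r sin θ − e = -12.403681 − 14 = -26.403681
x = r cos θ + √(L² − h²) = -43.256776 + √(18225.0 − 697.1544) = -43.256776 + 132.392770 = 89.135994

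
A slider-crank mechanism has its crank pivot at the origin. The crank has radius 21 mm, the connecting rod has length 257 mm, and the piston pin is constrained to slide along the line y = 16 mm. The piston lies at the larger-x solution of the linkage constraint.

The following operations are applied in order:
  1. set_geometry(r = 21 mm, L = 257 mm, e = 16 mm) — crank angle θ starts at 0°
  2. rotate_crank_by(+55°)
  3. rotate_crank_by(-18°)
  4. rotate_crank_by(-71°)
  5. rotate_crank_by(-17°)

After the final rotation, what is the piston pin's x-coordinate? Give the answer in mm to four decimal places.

set_geometry: r = 21 mm, L = 257 mm, e = 16 mm; θ ← 0°
rotate_crank_by(+55°): θ ← 0° +55° = 55°
rotate_crank_by(-18°): θ ← 55° -18° = 37°
rotate_crank_by(-71°): θ ← 37° -71° = -34°
rotate_crank_by(-17°): θ ← -34° -17° = -51°
crank pin P = (r cos θ, r sin θ) = (13.215728, -16.320065)
h = r sin θ − e = -16.320065 − 16 = -32.320065
x = r cos θ + √(L² − h²) = 13.215728 + √(66049.0 − 1044.5866) = 13.215728 + 254.959631 = 268.175359

268.1754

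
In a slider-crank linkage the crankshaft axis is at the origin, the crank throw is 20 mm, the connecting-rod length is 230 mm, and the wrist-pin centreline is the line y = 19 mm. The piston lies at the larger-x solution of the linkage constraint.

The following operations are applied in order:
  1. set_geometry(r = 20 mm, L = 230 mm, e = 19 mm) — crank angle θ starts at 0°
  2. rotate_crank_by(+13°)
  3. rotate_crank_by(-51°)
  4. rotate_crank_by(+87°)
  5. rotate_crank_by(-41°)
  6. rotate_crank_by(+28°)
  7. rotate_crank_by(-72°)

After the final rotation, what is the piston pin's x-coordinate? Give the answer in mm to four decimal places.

244.1147

set_geometry: r = 20 mm, L = 230 mm, e = 19 mm; θ ← 0°
rotate_crank_by(+13°): θ ← 0° +13° = 13°
rotate_crank_by(-51°): θ ← 13° -51° = -38°
rotate_crank_by(+87°): θ ← -38° +87° = 49°
rotate_crank_by(-41°): θ ← 49° -41° = 8°
rotate_crank_by(+28°): θ ← 8° +28° = 36°
rotate_crank_by(-72°): θ ← 36° -72° = -36°
crank pin P = (r cos θ, r sin θ) = (16.180340, -11.755705)
h = r sin θ − e = -11.755705 − 19 = -30.755705
x = r cos θ + √(L² − h²) = 16.180340 + √(52900.0 − 945.9134) = 16.180340 + 227.934391 = 244.114731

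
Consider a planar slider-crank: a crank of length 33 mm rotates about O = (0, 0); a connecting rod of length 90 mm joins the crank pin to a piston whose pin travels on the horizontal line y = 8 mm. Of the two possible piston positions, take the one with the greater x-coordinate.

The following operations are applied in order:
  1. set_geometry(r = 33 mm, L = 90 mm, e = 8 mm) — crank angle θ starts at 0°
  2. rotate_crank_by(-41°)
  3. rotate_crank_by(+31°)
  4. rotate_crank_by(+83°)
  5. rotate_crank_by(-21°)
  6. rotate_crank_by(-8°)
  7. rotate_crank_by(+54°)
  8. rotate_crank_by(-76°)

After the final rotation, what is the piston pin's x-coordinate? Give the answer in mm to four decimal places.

set_geometry: r = 33 mm, L = 90 mm, e = 8 mm; θ ← 0°
rotate_crank_by(-41°): θ ← 0° -41° = -41°
rotate_crank_by(+31°): θ ← -41° +31° = -10°
rotate_crank_by(+83°): θ ← -10° +83° = 73°
rotate_crank_by(-21°): θ ← 73° -21° = 52°
rotate_crank_by(-8°): θ ← 52° -8° = 44°
rotate_crank_by(+54°): θ ← 44° +54° = 98°
rotate_crank_by(-76°): θ ← 98° -76° = 22°
crank pin P = (r cos θ, r sin θ) = (30.597067, 12.362018)
h = r sin θ − e = 12.362018 − 8 = 4.362018
x = r cos θ + √(L² − h²) = 30.597067 + √(8100.0 − 19.0272) = 30.597067 + 89.894231 = 120.491298

120.4913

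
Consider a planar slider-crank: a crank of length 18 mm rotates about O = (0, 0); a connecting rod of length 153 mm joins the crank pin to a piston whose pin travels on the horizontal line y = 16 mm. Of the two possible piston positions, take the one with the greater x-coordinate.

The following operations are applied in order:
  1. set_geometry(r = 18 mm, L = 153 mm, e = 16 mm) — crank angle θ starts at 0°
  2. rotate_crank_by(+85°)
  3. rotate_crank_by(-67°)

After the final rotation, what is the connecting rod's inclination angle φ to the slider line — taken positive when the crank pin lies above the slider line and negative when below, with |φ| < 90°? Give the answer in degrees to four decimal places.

-3.9118

set_geometry: r = 18 mm, L = 153 mm, e = 16 mm; θ ← 0°
rotate_crank_by(+85°): θ ← 0° +85° = 85°
rotate_crank_by(-67°): θ ← 85° -67° = 18°
crank pin P = (r cos θ, r sin θ) = (17.119017, 5.562306)
h = r sin θ − e = 5.562306 − 16 = -10.437694
sin φ = h / L = -10.437694 / 153 = -0.06822022
φ = arcsin(-0.06822022) = -3.911769°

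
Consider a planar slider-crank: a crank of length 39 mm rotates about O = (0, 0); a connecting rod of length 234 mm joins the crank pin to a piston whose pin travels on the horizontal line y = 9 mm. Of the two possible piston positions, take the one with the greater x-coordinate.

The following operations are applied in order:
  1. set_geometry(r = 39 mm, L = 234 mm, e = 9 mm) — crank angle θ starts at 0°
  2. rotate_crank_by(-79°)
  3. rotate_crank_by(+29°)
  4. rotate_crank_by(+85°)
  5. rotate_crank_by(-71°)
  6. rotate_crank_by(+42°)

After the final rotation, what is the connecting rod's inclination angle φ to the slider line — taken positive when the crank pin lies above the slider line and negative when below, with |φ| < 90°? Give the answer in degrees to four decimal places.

-1.2056

set_geometry: r = 39 mm, L = 234 mm, e = 9 mm; θ ← 0°
rotate_crank_by(-79°): θ ← 0° -79° = -79°
rotate_crank_by(+29°): θ ← -79° +29° = -50°
rotate_crank_by(+85°): θ ← -50° +85° = 35°
rotate_crank_by(-71°): θ ← 35° -71° = -36°
rotate_crank_by(+42°): θ ← -36° +42° = 6°
crank pin P = (r cos θ, r sin θ) = (38.786354, 4.076610)
h = r sin θ − e = 4.076610 − 9 = -4.923390
sin φ = h / L = -4.923390 / 234 = -0.02104013
φ = arcsin(-0.02104013) = -1.205599°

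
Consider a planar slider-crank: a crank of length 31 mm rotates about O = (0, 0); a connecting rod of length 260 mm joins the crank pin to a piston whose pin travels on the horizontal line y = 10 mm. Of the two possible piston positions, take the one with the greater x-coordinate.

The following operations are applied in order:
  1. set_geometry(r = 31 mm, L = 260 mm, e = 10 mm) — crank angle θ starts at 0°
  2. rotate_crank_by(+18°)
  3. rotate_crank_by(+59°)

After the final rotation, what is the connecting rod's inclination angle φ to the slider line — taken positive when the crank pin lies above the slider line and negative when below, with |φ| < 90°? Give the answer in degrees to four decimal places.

4.4571

set_geometry: r = 31 mm, L = 260 mm, e = 10 mm; θ ← 0°
rotate_crank_by(+18°): θ ← 0° +18° = 18°
rotate_crank_by(+59°): θ ← 18° +59° = 77°
crank pin P = (r cos θ, r sin θ) = (6.973483, 30.205472)
h = r sin θ − e = 30.205472 − 10 = 20.205472
sin φ = h / L = 20.205472 / 260 = 0.07771335
φ = arcsin(0.07771335) = 4.457141°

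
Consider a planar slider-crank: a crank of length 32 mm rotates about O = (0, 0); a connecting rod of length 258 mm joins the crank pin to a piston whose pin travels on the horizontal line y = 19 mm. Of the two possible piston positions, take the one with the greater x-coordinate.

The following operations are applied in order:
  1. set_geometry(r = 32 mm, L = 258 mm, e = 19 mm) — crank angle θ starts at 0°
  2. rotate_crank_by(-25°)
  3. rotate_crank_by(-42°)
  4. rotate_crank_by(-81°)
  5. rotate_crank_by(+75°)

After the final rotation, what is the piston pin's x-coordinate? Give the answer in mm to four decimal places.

set_geometry: r = 32 mm, L = 258 mm, e = 19 mm; θ ← 0°
rotate_crank_by(-25°): θ ← 0° -25° = -25°
rotate_crank_by(-42°): θ ← -25° -42° = -67°
rotate_crank_by(-81°): θ ← -67° -81° = -148°
rotate_crank_by(+75°): θ ← -148° +75° = -73°
crank pin P = (r cos θ, r sin θ) = (9.355895, -30.601752)
h = r sin θ − e = -30.601752 − 19 = -49.601752
x = r cos θ + √(L² − h²) = 9.355895 + √(66564.0 − 2460.3338) = 9.355895 + 253.187018 = 262.542913

262.5429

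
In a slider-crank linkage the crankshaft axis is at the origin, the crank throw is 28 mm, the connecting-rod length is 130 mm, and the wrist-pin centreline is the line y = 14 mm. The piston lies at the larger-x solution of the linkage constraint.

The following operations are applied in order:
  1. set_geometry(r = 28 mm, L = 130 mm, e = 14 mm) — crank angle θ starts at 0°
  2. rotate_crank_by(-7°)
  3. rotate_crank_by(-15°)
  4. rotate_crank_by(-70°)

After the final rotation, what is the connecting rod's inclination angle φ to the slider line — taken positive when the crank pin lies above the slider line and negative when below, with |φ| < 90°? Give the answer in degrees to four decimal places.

-18.8412

set_geometry: r = 28 mm, L = 130 mm, e = 14 mm; θ ← 0°
rotate_crank_by(-7°): θ ← 0° -7° = -7°
rotate_crank_by(-15°): θ ← -7° -15° = -22°
rotate_crank_by(-70°): θ ← -22° -70° = -92°
crank pin P = (r cos θ, r sin θ) = (-0.977186, -27.982943)
h = r sin θ − e = -27.982943 − 14 = -41.982943
sin φ = h / L = -41.982943 / 130 = -0.32294572
φ = arcsin(-0.32294572) = -18.841163°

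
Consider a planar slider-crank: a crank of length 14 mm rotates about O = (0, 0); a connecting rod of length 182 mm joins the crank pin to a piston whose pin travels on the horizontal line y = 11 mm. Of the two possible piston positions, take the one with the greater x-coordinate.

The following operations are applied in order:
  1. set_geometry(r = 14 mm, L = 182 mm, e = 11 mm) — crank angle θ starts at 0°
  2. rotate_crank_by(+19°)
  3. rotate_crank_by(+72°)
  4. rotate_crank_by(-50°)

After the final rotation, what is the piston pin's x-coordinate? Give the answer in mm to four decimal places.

192.5569

set_geometry: r = 14 mm, L = 182 mm, e = 11 mm; θ ← 0°
rotate_crank_by(+19°): θ ← 0° +19° = 19°
rotate_crank_by(+72°): θ ← 19° +72° = 91°
rotate_crank_by(-50°): θ ← 91° -50° = 41°
crank pin P = (r cos θ, r sin θ) = (10.565934, 9.184826)
h = r sin θ − e = 9.184826 − 11 = -1.815174
x = r cos θ + √(L² − h²) = 10.565934 + √(33124.0 − 3.2949) = 10.565934 + 181.990948 = 192.556882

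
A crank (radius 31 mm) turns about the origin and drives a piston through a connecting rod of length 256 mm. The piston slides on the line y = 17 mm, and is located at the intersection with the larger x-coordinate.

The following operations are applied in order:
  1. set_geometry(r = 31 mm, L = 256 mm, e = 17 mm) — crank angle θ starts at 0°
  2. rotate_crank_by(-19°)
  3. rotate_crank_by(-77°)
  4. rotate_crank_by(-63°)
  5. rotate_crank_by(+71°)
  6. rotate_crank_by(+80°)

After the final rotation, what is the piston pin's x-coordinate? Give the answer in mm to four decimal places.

285.8095

set_geometry: r = 31 mm, L = 256 mm, e = 17 mm; θ ← 0°
rotate_crank_by(-19°): θ ← 0° -19° = -19°
rotate_crank_by(-77°): θ ← -19° -77° = -96°
rotate_crank_by(-63°): θ ← -96° -63° = -159°
rotate_crank_by(+71°): θ ← -159° +71° = -88°
rotate_crank_by(+80°): θ ← -88° +80° = -8°
crank pin P = (r cos θ, r sin θ) = (30.698310, -4.314366)
h = r sin θ − e = -4.314366 − 17 = -21.314366
x = r cos θ + √(L² − h²) = 30.698310 + √(65536.0 − 454.3022) = 30.698310 + 255.111148 = 285.809458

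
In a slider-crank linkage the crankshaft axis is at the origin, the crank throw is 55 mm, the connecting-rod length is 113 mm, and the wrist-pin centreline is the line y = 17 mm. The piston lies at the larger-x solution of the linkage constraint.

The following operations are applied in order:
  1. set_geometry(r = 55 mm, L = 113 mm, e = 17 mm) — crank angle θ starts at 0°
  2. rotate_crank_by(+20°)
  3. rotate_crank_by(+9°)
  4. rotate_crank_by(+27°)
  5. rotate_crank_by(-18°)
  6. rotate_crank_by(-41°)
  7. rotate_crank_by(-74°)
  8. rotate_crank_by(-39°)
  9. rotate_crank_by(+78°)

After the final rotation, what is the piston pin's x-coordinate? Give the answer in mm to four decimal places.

set_geometry: r = 55 mm, L = 113 mm, e = 17 mm; θ ← 0°
rotate_crank_by(+20°): θ ← 0° +20° = 20°
rotate_crank_by(+9°): θ ← 20° +9° = 29°
rotate_crank_by(+27°): θ ← 29° +27° = 56°
rotate_crank_by(-18°): θ ← 56° -18° = 38°
rotate_crank_by(-41°): θ ← 38° -41° = -3°
rotate_crank_by(-74°): θ ← -3° -74° = -77°
rotate_crank_by(-39°): θ ← -77° -39° = -116°
rotate_crank_by(+78°): θ ← -116° +78° = -38°
crank pin P = (r cos θ, r sin θ) = (43.340591, -33.861381)
h = r sin θ − e = -33.861381 − 17 = -50.861381
x = r cos θ + √(L² − h²) = 43.340591 + √(12769.0 − 2586.8801) = 43.340591 + 100.906491 = 144.247082

144.2471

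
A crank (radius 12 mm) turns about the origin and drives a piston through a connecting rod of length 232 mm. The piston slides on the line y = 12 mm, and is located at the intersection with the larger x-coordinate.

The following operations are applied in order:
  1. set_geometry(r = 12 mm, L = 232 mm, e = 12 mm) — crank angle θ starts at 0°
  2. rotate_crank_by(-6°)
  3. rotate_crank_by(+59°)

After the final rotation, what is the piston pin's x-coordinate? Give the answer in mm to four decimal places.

239.2092

set_geometry: r = 12 mm, L = 232 mm, e = 12 mm; θ ← 0°
rotate_crank_by(-6°): θ ← 0° -6° = -6°
rotate_crank_by(+59°): θ ← -6° +59° = 53°
crank pin P = (r cos θ, r sin θ) = (7.221780, 9.583626)
h = r sin θ − e = 9.583626 − 12 = -2.416374
x = r cos θ + √(L² − h²) = 7.221780 + √(53824.0 − 5.8389) = 7.221780 + 231.987416 = 239.209196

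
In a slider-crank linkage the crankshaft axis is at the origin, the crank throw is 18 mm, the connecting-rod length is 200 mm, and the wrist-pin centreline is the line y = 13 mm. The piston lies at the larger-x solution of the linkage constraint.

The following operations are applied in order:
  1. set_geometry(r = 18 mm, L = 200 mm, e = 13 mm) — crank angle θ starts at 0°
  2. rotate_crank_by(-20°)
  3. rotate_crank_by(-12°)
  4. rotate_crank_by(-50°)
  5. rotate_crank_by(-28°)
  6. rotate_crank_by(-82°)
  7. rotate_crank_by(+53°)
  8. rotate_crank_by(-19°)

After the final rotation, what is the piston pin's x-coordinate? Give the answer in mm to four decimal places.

182.3338

set_geometry: r = 18 mm, L = 200 mm, e = 13 mm; θ ← 0°
rotate_crank_by(-20°): θ ← 0° -20° = -20°
rotate_crank_by(-12°): θ ← -20° -12° = -32°
rotate_crank_by(-50°): θ ← -32° -50° = -82°
rotate_crank_by(-28°): θ ← -82° -28° = -110°
rotate_crank_by(-82°): θ ← -110° -82° = -192°
rotate_crank_by(+53°): θ ← -192° +53° = -139°
rotate_crank_by(-19°): θ ← -139° -19° = -158°
crank pin P = (r cos θ, r sin θ) = (-16.689309, -6.742919)
h = r sin θ − e = -6.742919 − 13 = -19.742919
x = r cos θ + √(L² − h²) = -16.689309 + √(40000.0 − 389.7828) = -16.689309 + 199.023157 = 182.333848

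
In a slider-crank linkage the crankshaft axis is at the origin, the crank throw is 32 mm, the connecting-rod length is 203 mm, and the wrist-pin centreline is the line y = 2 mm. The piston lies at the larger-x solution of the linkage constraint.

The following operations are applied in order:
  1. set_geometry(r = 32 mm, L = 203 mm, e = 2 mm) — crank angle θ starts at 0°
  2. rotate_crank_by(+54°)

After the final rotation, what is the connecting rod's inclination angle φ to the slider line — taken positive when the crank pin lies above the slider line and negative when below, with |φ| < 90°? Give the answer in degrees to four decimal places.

set_geometry: r = 32 mm, L = 203 mm, e = 2 mm; θ ← 0°
rotate_crank_by(+54°): θ ← 0° +54° = 54°
crank pin P = (r cos θ, r sin θ) = (18.809128, 25.888544)
h = r sin θ − e = 25.888544 − 2 = 23.888544
sin φ = h / L = 23.888544 / 203 = 0.11767756
φ = arcsin(0.11767756) = 6.758087°

6.7581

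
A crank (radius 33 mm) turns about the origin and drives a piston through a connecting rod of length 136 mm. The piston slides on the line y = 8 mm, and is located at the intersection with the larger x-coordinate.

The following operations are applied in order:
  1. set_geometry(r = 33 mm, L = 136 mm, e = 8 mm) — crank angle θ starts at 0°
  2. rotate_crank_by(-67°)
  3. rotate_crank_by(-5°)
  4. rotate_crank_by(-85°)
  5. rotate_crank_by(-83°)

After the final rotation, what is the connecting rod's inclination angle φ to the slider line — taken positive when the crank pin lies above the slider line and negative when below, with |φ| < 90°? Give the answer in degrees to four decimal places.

set_geometry: r = 33 mm, L = 136 mm, e = 8 mm; θ ← 0°
rotate_crank_by(-67°): θ ← 0° -67° = -67°
rotate_crank_by(-5°): θ ← -67° -5° = -72°
rotate_crank_by(-85°): θ ← -72° -85° = -157°
rotate_crank_by(-83°): θ ← -157° -83° = -240°
crank pin P = (r cos θ, r sin θ) = (-16.500000, 28.578838)
h = r sin θ − e = 28.578838 − 8 = 20.578838
sin φ = h / L = 20.578838 / 136 = 0.15131499
φ = arcsin(0.15131499) = 8.703140°

8.7031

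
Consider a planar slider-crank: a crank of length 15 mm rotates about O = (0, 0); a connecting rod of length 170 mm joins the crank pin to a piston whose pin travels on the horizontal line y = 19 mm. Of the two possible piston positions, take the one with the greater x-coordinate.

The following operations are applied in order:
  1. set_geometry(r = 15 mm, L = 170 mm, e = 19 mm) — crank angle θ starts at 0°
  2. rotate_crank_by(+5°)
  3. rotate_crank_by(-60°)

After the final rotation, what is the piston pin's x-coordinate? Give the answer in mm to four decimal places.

set_geometry: r = 15 mm, L = 170 mm, e = 19 mm; θ ← 0°
rotate_crank_by(+5°): θ ← 0° +5° = 5°
rotate_crank_by(-60°): θ ← 5° -60° = -55°
crank pin P = (r cos θ, r sin θ) = (8.603647, -12.287281)
h = r sin θ − e = -12.287281 − 19 = -31.287281
x = r cos θ + √(L² − h²) = 8.603647 + √(28900.0 − 978.8939) = 8.603647 + 167.096098 = 175.699745

175.6997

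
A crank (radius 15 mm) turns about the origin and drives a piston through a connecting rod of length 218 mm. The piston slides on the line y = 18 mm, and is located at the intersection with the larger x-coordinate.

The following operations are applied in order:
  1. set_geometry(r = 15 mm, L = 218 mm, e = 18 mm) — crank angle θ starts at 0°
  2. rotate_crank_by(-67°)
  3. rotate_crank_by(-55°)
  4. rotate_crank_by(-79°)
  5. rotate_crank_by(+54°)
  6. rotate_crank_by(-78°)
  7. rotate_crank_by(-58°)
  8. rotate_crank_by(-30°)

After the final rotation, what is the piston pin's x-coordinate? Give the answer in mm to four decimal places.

228.1166

set_geometry: r = 15 mm, L = 218 mm, e = 18 mm; θ ← 0°
rotate_crank_by(-67°): θ ← 0° -67° = -67°
rotate_crank_by(-55°): θ ← -67° -55° = -122°
rotate_crank_by(-79°): θ ← -122° -79° = -201°
rotate_crank_by(+54°): θ ← -201° +54° = -147°
rotate_crank_by(-78°): θ ← -147° -78° = -225°
rotate_crank_by(-58°): θ ← -225° -58° = -283°
rotate_crank_by(-30°): θ ← -283° -30° = -313°
crank pin P = (r cos θ, r sin θ) = (10.229975, 10.970306)
h = r sin θ − e = 10.970306 − 18 = -7.029694
x = r cos θ + √(L² − h²) = 10.229975 + √(47524.0 − 49.4166) = 10.229975 + 217.886630 = 228.116605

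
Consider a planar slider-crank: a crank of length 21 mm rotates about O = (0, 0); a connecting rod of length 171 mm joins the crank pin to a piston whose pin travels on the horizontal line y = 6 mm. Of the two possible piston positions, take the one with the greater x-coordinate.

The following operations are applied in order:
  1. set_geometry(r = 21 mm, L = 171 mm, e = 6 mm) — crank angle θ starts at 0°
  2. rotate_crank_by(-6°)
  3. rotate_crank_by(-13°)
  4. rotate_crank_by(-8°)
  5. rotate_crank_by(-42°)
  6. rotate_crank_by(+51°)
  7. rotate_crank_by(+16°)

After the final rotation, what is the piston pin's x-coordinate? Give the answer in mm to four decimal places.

set_geometry: r = 21 mm, L = 171 mm, e = 6 mm; θ ← 0°
rotate_crank_by(-6°): θ ← 0° -6° = -6°
rotate_crank_by(-13°): θ ← -6° -13° = -19°
rotate_crank_by(-8°): θ ← -19° -8° = -27°
rotate_crank_by(-42°): θ ← -27° -42° = -69°
rotate_crank_by(+51°): θ ← -69° +51° = -18°
rotate_crank_by(+16°): θ ← -18° +16° = -2°
crank pin P = (r cos θ, r sin θ) = (20.987207, -0.732889)
h = r sin θ − e = -0.732889 − 6 = -6.732889
x = r cos θ + √(L² − h²) = 20.987207 + √(29241.0 − 45.3318) = 20.987207 + 170.867399 = 191.854607

191.8546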